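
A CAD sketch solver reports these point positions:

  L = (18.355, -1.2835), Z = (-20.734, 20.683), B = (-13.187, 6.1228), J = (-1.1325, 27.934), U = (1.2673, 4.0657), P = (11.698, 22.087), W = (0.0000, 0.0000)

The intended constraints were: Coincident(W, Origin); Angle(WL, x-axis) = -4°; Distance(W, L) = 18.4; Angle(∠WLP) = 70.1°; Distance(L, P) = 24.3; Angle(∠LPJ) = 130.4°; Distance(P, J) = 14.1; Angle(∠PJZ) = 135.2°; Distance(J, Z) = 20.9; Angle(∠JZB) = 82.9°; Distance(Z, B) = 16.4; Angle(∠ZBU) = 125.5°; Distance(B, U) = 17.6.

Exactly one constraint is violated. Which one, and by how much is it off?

Distance(B, U) = 17.6 — off by 3.00.

W = (0.00, 0.00) ✓; WL at -4.000° ✓; |WL| = 18.40 ✓; ∠WLP = 70.10° ✓; |LP| = 24.30 ✓; ∠LPJ = 130.4° ✓; |PJ| = 14.10 ✓; ∠PJZ = 135.2° ✓; |JZ| = 20.90 ✓; ∠JZB = 82.90° ✓; |ZB| = 16.40 ✓; ∠ZBU = 125.5° ✓; |BU| = 14.60 ✗.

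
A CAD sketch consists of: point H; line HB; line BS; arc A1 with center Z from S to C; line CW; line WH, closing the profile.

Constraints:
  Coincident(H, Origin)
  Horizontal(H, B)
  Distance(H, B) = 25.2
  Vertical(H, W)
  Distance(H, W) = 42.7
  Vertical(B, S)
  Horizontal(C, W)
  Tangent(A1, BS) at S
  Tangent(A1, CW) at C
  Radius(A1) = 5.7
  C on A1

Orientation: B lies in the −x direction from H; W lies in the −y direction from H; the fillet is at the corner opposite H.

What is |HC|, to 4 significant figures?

46.94

H is at the origin; H and B share the same y with |HB| = 25.2 and B on the −x side, so B = (-25.20, 0.000). H and W share the same x with |HW| = 42.7 and W on the −y side, so W = (0.000, -42.70). The virtual corner opposite H is at (-25.20, -42.70). A1 meets BS tangentially, so ZS is at right angles to BS and tangency of A1 to CW means the radius ZC is perpendicular to CW, with radius 5.7, so the center Z sits 5.7 in from both sides at Z = (-19.50, -37.00). That places the tangent points at S = (-25.20, -37.00) on BS and C = (-19.50, -42.70) on CW. Then |HC| = |C − H| = 46.94.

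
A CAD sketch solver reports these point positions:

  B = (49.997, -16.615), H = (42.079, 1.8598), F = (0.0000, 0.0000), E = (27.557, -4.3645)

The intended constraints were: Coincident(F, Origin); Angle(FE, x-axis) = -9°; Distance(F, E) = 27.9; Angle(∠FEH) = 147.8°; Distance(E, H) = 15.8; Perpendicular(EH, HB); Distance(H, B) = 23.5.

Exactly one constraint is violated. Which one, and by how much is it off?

Distance(H, B) = 23.5 — off by 3.40.

F = (0.00, 0.00) ✓; FE at -9.000° ✓; |FE| = 27.90 ✓; ∠FEH = 147.8° ✓; |EH| = 15.80 ✓; ∠(EH, HB) = 90.00° ✓; |HB| = 20.10 ✗.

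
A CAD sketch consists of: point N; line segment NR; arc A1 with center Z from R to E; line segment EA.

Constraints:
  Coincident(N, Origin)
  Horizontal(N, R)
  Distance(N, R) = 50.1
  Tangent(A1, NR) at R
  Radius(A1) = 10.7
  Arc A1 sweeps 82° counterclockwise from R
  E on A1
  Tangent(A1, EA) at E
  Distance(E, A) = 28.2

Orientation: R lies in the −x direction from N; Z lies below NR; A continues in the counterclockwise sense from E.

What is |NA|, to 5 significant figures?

74.531

N is at the origin; NR is horizontal with |NR| = 50.1 and R on the −x side, so R = (-50.100, 0.0000). The tangent condition forces ZR to be normal to NR, so Z = R + (0, -10.7) = (-50.100, -10.700). On A1, R sits at bearing 90° from Z; an 82° counterclockwise sweep puts E at bearing 172°, so E = Z + 10.7·(cos 172°, sin 172°) = (-60.696, -9.2108). Since A1 is tangent to EA there, ZE ⟂ EA, so EA runs along (−sin 172°, cos 172°); with |EA| = 28.2, A = (-64.621, -37.136). Then |NA| = |A − N| = 74.531.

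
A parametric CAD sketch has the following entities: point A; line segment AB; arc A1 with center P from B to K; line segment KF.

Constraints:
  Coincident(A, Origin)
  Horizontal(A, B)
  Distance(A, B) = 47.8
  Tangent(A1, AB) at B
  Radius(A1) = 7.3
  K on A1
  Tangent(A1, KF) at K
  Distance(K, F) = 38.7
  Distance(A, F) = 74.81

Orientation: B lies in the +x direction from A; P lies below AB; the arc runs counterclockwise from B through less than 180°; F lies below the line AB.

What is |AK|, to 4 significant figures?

42.78

A is at the origin; AB is horizontal with |AB| = 47.8 and B on the +x side, so B = (47.80, 0.000). Tangency of A1 to AB means the radius PB is perpendicular to AB, so P = B + (0, -7.3) = (47.80, -7.300). Since PK ⟂ KF (tangency), |PF| = √(7.3² + 38.7²) = 39.38 regardless of where K sits on A1. So F lies on both circle(A, 74.81) and circle(P, 39.38); the below-AB intersection is F = (59.94, -44.77). K is the foot of the tangent from F: K = (41.39, -10.80).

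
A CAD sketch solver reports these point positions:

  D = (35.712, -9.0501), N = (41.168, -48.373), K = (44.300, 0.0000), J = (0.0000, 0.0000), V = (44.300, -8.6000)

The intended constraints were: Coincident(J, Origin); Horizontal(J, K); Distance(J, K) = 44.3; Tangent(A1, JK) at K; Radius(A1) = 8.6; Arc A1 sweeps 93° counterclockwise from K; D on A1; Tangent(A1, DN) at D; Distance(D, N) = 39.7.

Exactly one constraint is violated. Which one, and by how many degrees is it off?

Tangent(A1, DN) at D — off by 4.90°.

J = (0.00, 0.00) ✓; J.y = 0.00, K.y = 0.00 ✓; |JK| = 44.30 ✓; ∠(VK, KJ) = 90.00° ✓; |VK| = 8.600 ✓; bearing(V→D) − bearing(V→K) = 93.00° ✓; |VD| = 8.600 ✓; ∠(VD, DN) = 85.10° ✗; |DN| = 39.70 ✓.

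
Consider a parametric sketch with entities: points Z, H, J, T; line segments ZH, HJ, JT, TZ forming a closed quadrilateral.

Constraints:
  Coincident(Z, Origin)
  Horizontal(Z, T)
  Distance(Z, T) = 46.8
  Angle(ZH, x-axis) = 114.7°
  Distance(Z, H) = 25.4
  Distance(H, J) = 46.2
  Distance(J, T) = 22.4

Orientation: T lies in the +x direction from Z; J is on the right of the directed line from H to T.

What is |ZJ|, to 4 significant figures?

25.96

Checks: |HJ| = 46.20 ✓; |JT| = 22.40 ✓.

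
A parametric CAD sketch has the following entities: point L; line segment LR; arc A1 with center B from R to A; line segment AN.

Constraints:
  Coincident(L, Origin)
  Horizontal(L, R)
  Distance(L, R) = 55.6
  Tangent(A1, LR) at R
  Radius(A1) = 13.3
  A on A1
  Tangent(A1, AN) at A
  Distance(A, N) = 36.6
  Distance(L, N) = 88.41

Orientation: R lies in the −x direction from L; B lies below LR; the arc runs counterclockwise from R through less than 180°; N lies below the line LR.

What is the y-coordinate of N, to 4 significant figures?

-47.21

L is at the origin; L and R share the same y with |LR| = 55.6 and R on the −x side, so R = (-55.60, 0.000). A1 meets LR tangentially, so BR is at right angles to LR, so B = R + (0, -13.3) = (-55.60, -13.30). Since BA ⟂ AN (tangency), |BN| = √(13.3² + 36.6²) = 38.94 regardless of where A sits on A1. So N lies on both circle(L, 88.41) and circle(B, 38.94); the below-LR intersection is N = (-74.75, -47.21). A is the foot of the tangent from N: A = (-68.72, -11.11).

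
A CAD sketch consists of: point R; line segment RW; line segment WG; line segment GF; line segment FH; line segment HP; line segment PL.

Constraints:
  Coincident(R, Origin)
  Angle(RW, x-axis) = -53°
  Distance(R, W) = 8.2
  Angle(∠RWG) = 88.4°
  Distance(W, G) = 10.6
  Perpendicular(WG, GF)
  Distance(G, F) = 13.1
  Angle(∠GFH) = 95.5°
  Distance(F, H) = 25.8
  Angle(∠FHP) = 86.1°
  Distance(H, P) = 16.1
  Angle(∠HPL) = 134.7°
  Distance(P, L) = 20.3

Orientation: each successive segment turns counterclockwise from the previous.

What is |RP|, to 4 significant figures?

18.01

R is at the origin; RW runs at -53.0° with length 8.2, so W = (4.935, -6.549). ∠RWG = 88.4° gives WG at 38.60° from the x-axis; with |WG| = 10.6, G = (13.22, 0.06431). WG is perpendicular to GF, so GF runs at 128.6°; with |GF| = 13.1, F = (5.046, 10.30). ∠GFH = 95.5° gives FH at -146.9° from the x-axis; with |FH| = 25.8, H = (-16.57, -3.787). ∠FHP = 86.1° gives HP at -53.00° from the x-axis; with |HP| = 16.1, P = (-6.878, -16.65). Then |RP| = |P − R| = 18.01.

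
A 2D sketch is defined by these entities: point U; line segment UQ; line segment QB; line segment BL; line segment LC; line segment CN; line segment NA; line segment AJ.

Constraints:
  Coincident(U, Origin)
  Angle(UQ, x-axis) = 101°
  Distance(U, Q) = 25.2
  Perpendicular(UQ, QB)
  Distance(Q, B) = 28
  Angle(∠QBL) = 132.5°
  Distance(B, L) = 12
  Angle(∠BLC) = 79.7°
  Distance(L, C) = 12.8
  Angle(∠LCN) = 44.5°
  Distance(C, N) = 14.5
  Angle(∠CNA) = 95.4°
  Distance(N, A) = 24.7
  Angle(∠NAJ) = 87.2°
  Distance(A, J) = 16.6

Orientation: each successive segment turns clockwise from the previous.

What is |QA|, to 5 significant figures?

53.308

U is at the origin; UQ runs at 101.0° with length 25.2, so Q = (-4.8084, 24.737). UQ ⟂ QB, so QB runs at 11.000°; with |QB| = 28.0, B = (22.677, 30.080). ∠QBL = 132.5° gives BL at -36.500° from the x-axis; with |BL| = 12.0, L = (32.323, 22.942). ∠BLC = 79.7° gives LC at -136.80° from the x-axis; with |LC| = 12.8, C = (22.993, 14.180). ∠LCN = 44.5° gives CN at 87.700° from the x-axis; with |CN| = 14.5, N = (23.575, 28.668). ∠CNA = 95.4° gives NA at 3.1000° from the x-axis; with |NA| = 24.7, A = (48.238, 30.004). Then |QA| = |A − Q| = 53.308.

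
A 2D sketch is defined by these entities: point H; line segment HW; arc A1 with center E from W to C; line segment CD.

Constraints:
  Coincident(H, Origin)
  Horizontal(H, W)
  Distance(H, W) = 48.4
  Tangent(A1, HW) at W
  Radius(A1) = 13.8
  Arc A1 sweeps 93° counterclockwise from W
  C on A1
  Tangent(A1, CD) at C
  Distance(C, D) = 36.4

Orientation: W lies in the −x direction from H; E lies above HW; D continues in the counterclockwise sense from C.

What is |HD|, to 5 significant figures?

62.626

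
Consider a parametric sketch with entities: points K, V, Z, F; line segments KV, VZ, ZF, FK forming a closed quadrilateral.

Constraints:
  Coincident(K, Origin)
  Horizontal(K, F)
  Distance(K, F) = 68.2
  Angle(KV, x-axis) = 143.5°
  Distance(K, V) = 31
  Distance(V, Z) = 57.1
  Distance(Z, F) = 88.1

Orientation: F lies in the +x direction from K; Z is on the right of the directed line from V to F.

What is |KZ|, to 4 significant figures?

38.91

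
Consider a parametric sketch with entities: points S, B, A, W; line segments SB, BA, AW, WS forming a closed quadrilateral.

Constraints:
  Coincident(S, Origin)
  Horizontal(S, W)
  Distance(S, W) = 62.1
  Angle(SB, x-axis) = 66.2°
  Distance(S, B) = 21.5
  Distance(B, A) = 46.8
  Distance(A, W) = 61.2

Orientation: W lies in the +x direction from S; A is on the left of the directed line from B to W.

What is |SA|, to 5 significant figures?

67.806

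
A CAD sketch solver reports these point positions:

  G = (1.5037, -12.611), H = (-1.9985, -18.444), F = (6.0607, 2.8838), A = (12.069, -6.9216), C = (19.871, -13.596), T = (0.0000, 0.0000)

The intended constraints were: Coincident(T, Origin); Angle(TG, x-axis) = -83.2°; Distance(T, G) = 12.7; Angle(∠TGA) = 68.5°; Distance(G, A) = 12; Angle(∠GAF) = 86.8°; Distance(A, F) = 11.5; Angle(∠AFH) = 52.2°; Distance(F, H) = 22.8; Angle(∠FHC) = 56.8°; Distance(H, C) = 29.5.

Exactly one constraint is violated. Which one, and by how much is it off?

Distance(H, C) = 29.5 — off by 7.10.

T = (0.00, 0.00) ✓; TG at -83.20° ✓; |TG| = 12.70 ✓; ∠TGA = 68.50° ✓; |GA| = 12.00 ✓; ∠GAF = 86.80° ✓; |AF| = 11.50 ✓; ∠AFH = 52.20° ✓; |FH| = 22.80 ✓; ∠FHC = 56.80° ✓; |HC| = 22.40 ✗.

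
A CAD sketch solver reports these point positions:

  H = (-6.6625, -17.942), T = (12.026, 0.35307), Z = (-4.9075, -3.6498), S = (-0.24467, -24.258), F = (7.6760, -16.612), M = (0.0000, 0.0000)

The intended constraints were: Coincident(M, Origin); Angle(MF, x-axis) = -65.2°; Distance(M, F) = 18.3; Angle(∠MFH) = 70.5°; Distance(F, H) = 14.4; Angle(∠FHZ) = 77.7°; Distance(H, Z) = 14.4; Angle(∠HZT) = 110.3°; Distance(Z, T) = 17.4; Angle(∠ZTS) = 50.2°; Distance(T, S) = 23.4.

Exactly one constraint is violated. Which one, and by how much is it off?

Distance(T, S) = 23.4 — off by 4.10.

M = (0.00, 0.00) ✓; MF at -65.20° ✓; |MF| = 18.30 ✓; ∠MFH = 70.50° ✓; |FH| = 14.40 ✓; ∠FHZ = 77.70° ✓; |HZ| = 14.40 ✓; ∠HZT = 110.3° ✓; |ZT| = 17.40 ✓; ∠ZTS = 50.20° ✓; |TS| = 27.50 ✗.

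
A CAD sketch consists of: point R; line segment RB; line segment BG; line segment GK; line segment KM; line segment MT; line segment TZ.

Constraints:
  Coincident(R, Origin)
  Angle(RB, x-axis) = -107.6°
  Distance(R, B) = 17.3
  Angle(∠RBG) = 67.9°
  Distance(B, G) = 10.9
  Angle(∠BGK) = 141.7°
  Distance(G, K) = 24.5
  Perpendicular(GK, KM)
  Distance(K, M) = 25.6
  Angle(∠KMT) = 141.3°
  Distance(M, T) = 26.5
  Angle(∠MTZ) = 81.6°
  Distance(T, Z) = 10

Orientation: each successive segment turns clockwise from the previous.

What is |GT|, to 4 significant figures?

46.96

R is at the origin; RB runs at -107.6° with length 17.3, so B = (-5.231, -16.49). ∠RBG = 67.9° gives BG at 140.3° from the x-axis; with |BG| = 10.9, G = (-13.62, -9.528). ∠BGK = 141.7° gives GK at 102.0° from the x-axis; with |GK| = 24.5, K = (-18.71, 14.44). GK ⟂ KM, so KM runs at 12.00°; with |KM| = 25.6, M = (6.329, 19.76). ∠KMT = 141.3° gives MT at -26.70° from the x-axis; with |MT| = 26.5, T = (30.00, 7.853). Then |GT| = |T − G| = 46.96.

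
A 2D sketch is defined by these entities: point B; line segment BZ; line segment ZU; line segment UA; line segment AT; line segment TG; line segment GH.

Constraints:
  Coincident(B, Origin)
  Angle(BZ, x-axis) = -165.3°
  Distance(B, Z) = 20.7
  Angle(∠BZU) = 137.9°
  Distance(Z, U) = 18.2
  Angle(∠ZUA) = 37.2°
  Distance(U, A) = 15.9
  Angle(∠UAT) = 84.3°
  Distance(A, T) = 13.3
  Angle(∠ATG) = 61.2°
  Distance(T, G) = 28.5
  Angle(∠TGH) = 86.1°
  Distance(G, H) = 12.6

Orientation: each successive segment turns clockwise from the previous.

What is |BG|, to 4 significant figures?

45.67

B is at the origin; BZ runs at -165.3° with length 20.7, so Z = (-20.02, -5.253). ∠BZU = 137.9° gives ZU at 152.6° from the x-axis; with |ZU| = 18.2, U = (-36.18, 3.123). ∠ZUA = 37.2° gives UA at 9.800° from the x-axis; with |UA| = 15.9, A = (-20.51, 5.829). ∠UAT = 84.3° gives AT at -85.90° from the x-axis; with |AT| = 13.3, T = (-19.56, -7.437). ∠ATG = 61.2° gives TG at 155.3° from the x-axis; with |TG| = 28.5, G = (-45.45, 4.472). Then |BG| = |G − B| = 45.67.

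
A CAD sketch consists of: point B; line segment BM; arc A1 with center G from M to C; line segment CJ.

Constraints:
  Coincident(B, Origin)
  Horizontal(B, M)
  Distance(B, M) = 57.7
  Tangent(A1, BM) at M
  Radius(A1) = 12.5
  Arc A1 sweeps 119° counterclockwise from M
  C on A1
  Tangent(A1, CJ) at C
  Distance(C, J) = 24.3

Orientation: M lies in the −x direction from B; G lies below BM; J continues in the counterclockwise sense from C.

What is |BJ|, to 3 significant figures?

69.4

On A1, M sits at bearing 90° from G; a 119° counterclockwise sweep puts C at bearing 209°, so C = G + 12.5·(cos 209°, sin 209°) = (-68.6, -18.6). Since A1 is tangent to CJ there, GC ⟂ CJ, so CJ runs along (−sin 209°, cos 209°); with |CJ| = 24.3, J = (-56.9, -39.8). Then |BJ| = |J − B| = 69.4.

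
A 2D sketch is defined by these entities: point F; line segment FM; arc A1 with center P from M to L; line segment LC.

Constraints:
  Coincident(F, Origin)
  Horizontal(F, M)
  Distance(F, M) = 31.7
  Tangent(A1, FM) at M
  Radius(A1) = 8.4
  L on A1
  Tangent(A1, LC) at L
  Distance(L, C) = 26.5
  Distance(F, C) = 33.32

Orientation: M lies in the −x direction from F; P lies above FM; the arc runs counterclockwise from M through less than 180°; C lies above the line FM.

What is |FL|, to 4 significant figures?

24.46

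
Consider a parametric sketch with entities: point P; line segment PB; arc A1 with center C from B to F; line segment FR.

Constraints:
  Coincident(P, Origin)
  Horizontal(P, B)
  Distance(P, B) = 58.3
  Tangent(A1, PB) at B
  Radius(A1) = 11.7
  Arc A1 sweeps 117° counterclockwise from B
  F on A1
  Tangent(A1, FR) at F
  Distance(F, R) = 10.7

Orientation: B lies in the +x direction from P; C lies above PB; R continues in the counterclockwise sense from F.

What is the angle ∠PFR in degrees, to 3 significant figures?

76.9°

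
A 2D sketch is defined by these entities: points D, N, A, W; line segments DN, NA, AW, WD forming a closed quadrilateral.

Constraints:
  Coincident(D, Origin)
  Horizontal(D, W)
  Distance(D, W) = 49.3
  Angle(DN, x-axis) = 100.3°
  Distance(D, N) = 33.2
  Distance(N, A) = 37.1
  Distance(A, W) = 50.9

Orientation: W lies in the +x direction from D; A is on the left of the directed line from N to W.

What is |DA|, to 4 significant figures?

54.51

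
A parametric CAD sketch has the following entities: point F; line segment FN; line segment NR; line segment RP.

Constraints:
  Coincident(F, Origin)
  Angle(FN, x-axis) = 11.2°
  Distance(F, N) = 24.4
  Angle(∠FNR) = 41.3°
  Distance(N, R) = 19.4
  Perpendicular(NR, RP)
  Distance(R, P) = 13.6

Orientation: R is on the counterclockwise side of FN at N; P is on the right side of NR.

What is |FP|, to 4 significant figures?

29.72

F is at the origin; FN runs at 11.2° with length 24.4, so N = 24.4·(cos 11.2°, sin 11.2°) = (23.94, 4.739). ∠FNR = 41.3°, so NR runs at 11.2° + (180° − 41.3°) = 149.9° from the x-axis; with |NR| = 19.4, R = N + 19.4·(cos 149.9°, sin 149.9°) = (7.151, 14.47). NR is perpendicular to RP; with |RP| = 13.6 on the right of NR, P = R + 13.6·(0.5015, 0.8652) = (13.97, 26.23). Then |FP| = |P − F| = 29.72.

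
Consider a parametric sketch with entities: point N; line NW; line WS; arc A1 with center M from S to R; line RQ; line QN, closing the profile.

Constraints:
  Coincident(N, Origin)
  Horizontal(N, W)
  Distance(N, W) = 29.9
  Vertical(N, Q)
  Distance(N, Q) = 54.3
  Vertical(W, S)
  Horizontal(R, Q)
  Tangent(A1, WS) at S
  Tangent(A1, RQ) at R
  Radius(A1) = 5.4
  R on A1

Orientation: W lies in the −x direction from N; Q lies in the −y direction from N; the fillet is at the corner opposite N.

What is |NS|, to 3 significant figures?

57.3

N is at the origin; N and W share the same y with |NW| = 29.9 and W on the −x side, so W = (-29.9, 0.00). NQ is vertical with |NQ| = 54.3 and Q on the −y side, so Q = (0.00, -54.3). The virtual corner opposite N is at (-29.9, -54.3). Since A1 is tangent to WS there, MS ⟂ WS and since A1 is tangent to RQ there, MR ⟂ RQ, with radius 5.4, so the center M sits 5.4 in from both sides at M = (-24.5, -48.9). That places the tangent points at S = (-29.9, -48.9) on WS and R = (-24.5, -54.3) on RQ. Then |NS| = |S − N| = 57.3.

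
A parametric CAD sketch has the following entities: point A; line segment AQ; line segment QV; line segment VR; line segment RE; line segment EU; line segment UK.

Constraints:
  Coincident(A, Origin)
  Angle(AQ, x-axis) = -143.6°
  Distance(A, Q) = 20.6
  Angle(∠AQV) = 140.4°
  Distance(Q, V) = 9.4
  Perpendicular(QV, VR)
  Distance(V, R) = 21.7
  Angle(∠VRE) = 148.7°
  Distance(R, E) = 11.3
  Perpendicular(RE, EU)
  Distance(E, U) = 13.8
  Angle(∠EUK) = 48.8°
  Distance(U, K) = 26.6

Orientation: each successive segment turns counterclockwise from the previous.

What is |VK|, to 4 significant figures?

17.93

A is at the origin; AQ runs at -143.6° with length 20.6, so Q = (-16.58, -12.22). ∠AQV = 140.4° gives QV at -104.0° from the x-axis; with |QV| = 9.4, V = (-18.85, -21.35). QV is perpendicular to VR, so VR runs at -14.00°; with |VR| = 21.7, R = (2.201, -26.59). ∠VRE = 148.7° gives RE at 17.30° from the x-axis; with |RE| = 11.3, E = (12.99, -23.23). RE ⟂ EU, so EU runs at 107.3°; with |EU| = 13.8, U = (8.886, -10.06). ∠EUK = 48.8° gives UK at -121.5° from the x-axis; with |UK| = 26.6, K = (-5.013, -32.74). Then |VK| = |K − V| = 17.93.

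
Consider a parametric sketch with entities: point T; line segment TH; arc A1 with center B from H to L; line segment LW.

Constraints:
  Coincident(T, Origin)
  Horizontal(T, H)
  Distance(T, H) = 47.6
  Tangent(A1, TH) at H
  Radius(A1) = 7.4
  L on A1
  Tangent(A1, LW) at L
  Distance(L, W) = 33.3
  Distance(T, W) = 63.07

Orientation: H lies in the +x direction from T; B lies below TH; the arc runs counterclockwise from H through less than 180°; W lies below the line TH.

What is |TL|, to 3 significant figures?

41.4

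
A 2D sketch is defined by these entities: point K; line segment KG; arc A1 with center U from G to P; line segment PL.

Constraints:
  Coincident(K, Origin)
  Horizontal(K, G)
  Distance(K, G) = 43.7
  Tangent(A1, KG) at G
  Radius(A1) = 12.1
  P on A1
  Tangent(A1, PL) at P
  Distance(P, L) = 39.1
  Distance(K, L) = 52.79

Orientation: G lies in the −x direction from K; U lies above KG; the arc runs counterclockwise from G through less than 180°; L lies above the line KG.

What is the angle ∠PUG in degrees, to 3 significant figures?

77.0°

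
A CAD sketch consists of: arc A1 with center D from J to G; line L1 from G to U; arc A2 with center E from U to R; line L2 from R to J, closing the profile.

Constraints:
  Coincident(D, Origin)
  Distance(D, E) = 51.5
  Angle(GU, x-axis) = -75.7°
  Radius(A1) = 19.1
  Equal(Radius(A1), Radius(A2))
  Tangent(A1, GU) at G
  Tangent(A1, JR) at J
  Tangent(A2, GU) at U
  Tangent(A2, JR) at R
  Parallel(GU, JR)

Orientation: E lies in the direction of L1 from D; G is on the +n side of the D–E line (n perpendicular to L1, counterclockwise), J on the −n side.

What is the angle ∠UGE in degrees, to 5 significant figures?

20.348°

The slot axis is L1's direction at -75.7°, so u = (cos -75.7°, sin -75.7°) = (0.24700, -0.96902) and n = (−sin -75.7°, cos -75.7°) = (0.96902, 0.24700). D is at the origin and E lies 51.5 along u from D, so E = 51.5·u = (12.720, -49.904). Tangency of A1 to both parallel lines with radius 19.1 puts G and J at D ± 19.1·n: G = (18.508, 4.7177), J = (-18.508, -4.7177). Equal radii place U and R the same way about E: U = E + 19.1·n = (31.229, -45.187), R = E − 19.1·n = (-5.7878, -54.622). Then cos ∠UGE = GU·GE / (|GU||GE|), giving 20.348°.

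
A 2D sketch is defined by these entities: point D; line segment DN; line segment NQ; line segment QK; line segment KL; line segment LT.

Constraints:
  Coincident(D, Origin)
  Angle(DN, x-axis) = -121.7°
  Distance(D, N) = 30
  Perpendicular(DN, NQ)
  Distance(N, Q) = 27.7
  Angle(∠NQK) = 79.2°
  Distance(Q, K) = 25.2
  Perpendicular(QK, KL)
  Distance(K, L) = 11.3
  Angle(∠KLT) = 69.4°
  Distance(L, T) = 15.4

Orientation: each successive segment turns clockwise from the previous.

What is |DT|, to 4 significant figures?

28.58

D is at the origin; DN runs at -121.7° with length 30.0, so N = (-15.76, -25.52). DN is perpendicular to NQ, so NQ runs at 148.3°; with |NQ| = 27.7, Q = (-39.33, -10.97). ∠NQK = 79.2° gives QK at 47.50° from the x-axis; with |QK| = 25.2, K = (-22.31, 7.611). QK ⟂ KL, so KL runs at -42.50°; with |KL| = 11.3, L = (-13.98, -0.02355). ∠KLT = 69.4° gives LT at -153.1° from the x-axis; with |LT| = 15.4, T = (-27.71, -6.991). Then |DT| = |T − D| = 28.58.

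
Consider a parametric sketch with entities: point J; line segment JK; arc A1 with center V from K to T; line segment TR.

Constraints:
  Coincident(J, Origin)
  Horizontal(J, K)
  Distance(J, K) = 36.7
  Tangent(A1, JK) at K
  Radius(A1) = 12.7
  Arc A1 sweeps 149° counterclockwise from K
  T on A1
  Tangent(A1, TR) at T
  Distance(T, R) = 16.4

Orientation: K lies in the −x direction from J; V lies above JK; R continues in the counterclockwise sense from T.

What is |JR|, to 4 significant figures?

54.60

J is at the origin; J and K share the same y with |JK| = 36.7 and K on the −x side, so K = (-36.70, 0.000). A1 meets JK tangentially, so VK is at right angles to JK, so V = K + (0, 12.7) = (-36.70, 12.70). On A1, K sits at bearing -90° from V; a 149° counterclockwise sweep puts T at bearing 59°, so T = V + 12.7·(cos 59°, sin 59°) = (-30.16, 23.59). Since A1 is tangent to TR there, VT ⟂ TR, so TR runs along (−sin 59°, cos 59°); with |TR| = 16.4, R = (-44.22, 32.03). Then |JR| = |R − J| = 54.60.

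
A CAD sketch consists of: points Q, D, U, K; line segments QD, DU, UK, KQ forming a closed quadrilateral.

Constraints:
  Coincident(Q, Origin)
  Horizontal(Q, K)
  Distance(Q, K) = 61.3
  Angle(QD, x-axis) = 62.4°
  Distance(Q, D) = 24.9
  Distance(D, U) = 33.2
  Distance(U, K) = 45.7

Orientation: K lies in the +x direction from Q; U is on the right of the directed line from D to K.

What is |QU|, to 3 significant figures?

20.0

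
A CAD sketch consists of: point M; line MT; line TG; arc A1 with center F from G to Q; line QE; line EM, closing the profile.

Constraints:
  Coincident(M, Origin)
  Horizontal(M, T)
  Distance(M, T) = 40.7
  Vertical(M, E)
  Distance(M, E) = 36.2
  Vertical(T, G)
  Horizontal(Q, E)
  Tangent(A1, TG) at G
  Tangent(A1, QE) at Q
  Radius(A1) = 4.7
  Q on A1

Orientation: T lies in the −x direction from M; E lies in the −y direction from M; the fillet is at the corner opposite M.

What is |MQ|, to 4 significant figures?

51.05

M is at the origin; M and T share the same y with |MT| = 40.7 and T on the −x side, so T = (-40.70, 0.000). M and E share the same x with |ME| = 36.2 and E on the −y side, so E = (0.000, -36.20). The virtual corner opposite M is at (-40.70, -36.20). The tangent condition forces FG to be normal to TG and tangency of A1 to QE means the radius FQ is perpendicular to QE, with radius 4.7, so the center F sits 4.7 in from both sides at F = (-36.00, -31.50). That places the tangent points at G = (-40.70, -31.50) on TG and Q = (-36.00, -36.20) on QE. Then |MQ| = |Q − M| = 51.05.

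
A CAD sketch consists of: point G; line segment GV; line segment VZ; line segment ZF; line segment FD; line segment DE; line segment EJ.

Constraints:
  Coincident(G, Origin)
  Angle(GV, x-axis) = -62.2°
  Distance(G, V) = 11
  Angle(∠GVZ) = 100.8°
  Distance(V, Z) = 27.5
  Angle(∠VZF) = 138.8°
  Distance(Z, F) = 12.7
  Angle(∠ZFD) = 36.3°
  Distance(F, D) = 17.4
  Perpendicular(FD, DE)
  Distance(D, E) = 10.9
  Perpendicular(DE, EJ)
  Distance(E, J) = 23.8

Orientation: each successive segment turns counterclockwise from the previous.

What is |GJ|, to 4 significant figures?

48.14

G is at the origin; GV runs at -62.2° with length 11.0, so V = (5.130, -9.730). ∠GVZ = 100.8° gives VZ at 17.00° from the x-axis; with |VZ| = 27.5, Z = (31.43, -1.690). ∠VZF = 138.8° gives ZF at 58.20° from the x-axis; with |ZF| = 12.7, F = (38.12, 9.103). ∠ZFD = 36.3° gives FD at -158.1° from the x-axis; with |FD| = 17.4, D = (21.98, 2.613). FD ⟂ DE, so DE runs at -68.10°; with |DE| = 10.9, E = (26.04, -7.500). The perpendicularity gives EJ at right angles to DE, so EJ runs at 21.90°; with |EJ| = 23.8, J = (48.12, 1.377). Then |GJ| = |J − G| = 48.14.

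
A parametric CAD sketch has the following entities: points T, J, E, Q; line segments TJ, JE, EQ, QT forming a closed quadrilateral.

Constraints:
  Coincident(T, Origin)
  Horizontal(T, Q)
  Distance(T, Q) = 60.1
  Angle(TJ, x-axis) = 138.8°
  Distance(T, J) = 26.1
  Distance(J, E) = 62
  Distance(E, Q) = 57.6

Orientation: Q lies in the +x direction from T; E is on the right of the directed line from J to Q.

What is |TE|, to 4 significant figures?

37.55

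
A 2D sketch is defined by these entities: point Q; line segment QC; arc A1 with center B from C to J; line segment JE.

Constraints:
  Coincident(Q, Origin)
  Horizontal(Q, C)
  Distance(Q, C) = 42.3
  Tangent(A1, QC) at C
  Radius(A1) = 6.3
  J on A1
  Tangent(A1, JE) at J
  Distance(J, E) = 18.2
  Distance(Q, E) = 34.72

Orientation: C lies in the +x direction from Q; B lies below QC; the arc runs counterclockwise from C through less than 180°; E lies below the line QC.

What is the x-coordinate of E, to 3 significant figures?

28.5

Checks: |BJ| = 6.300 ✓; ∠(BJ, JE) = 90.00° ✓; |JE| = 18.20 ✓; |QE| = 34.72 ✓.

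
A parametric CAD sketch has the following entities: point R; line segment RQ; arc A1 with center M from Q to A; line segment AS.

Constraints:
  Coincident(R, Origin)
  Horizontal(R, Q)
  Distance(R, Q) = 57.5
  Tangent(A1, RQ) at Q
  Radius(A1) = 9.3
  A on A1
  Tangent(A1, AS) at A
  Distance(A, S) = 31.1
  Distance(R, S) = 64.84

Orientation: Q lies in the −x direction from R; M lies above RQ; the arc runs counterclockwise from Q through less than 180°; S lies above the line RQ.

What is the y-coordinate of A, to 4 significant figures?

9.915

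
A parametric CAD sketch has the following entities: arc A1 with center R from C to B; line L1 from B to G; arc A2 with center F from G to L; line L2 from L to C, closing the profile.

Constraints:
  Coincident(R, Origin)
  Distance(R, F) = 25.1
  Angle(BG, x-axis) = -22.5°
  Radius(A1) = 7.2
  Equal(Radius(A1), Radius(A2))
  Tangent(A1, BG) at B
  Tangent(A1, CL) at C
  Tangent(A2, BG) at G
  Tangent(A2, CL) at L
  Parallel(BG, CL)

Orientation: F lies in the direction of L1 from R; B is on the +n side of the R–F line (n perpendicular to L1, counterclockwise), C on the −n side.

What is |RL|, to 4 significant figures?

26.11

The slot axis is L1's direction at -22.5°, so u = (cos -22.5°, sin -22.5°) = (0.9239, -0.3827) and n = (−sin -22.5°, cos -22.5°) = (0.3827, 0.9239). R is at the origin and F lies 25.1 along u from R, so F = 25.1·u = (23.19, -9.605). Tangency of A1 to both parallel lines with radius 7.2 puts B and C at R ± 7.2·n: B = (2.755, 6.652), C = (-2.755, -6.652). Equal radii place G and L the same way about F: G = F + 7.2·n = (25.94, -2.953), L = F − 7.2·n = (20.43, -16.26). Then |RL| = |L − R| = 26.11.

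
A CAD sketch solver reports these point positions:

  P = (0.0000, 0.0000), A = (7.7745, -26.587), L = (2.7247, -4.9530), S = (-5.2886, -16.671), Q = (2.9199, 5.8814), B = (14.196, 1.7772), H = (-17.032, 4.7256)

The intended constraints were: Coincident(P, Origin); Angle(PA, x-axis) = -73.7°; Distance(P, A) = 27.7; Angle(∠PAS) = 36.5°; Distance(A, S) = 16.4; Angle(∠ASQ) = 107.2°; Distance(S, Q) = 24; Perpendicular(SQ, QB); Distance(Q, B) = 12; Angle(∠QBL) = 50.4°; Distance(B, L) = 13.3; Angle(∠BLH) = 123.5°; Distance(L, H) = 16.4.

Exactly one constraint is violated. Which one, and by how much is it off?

Distance(L, H) = 16.4 — off by 5.60.

P = (0.00, 0.00) ✓; PA at -73.70° ✓; |PA| = 27.70 ✓; ∠PAS = 36.50° ✓; |AS| = 16.40 ✓; ∠ASQ = 107.2° ✓; |SQ| = 24.00 ✓; ∠(SQ, QB) = 90.00° ✓; |QB| = 12.00 ✓; ∠QBL = 50.40° ✓; |BL| = 13.30 ✓; ∠BLH = 123.5° ✓; |LH| = 22.00 ✗.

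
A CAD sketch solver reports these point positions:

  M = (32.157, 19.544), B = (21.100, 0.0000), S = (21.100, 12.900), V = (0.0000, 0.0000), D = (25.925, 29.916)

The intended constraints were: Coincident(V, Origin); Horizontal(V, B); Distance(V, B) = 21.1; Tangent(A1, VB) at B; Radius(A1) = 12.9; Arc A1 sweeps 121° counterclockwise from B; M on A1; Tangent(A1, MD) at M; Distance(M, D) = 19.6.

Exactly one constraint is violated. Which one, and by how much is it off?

Distance(M, D) = 19.6 — off by 7.50.

V = (0.00, 0.00) ✓; V.y = 0.00, B.y = 0.00 ✓; |VB| = 21.10 ✓; ∠(SB, BV) = 90.00° ✓; |SB| = 12.90 ✓; bearing(S→M) − bearing(S→B) = 121.0° ✓; |SM| = 12.90 ✓; ∠(SM, MD) = 90.00° ✓; |MD| = 12.10 ✗.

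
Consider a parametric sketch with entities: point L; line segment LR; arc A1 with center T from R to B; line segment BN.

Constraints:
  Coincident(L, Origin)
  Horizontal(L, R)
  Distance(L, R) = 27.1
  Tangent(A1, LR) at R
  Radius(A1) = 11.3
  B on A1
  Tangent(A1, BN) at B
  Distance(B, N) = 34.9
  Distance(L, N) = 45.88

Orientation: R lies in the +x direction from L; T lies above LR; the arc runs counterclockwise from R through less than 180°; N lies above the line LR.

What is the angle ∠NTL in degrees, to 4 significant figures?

87.26°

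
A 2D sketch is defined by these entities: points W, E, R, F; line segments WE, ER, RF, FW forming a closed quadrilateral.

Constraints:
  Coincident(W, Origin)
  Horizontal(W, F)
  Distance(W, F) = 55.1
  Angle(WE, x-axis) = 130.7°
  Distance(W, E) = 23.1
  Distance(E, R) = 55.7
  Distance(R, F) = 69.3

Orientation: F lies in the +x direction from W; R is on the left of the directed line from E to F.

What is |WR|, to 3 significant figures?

63.7

W is at the origin; WF is horizontal with |WF| = 55.1 and F in +x, so F = (55.1, 0). WE runs at 130.7° with |WE| = 23.1, so E = (-15.1, 17.5). R is determined by |ER| = 55.7 and |RF| = 69.3 together: it lies at the intersection of circle(E, 55.7) and circle(F, 69.3). With |EF| = 72.3, the foot of the radical line on EF is 24.4 from E and the perpendicular offset is √(55.7² − 24.4²) = 50.1. Taking the left-of-EF solution: R = (20.7, 60.2).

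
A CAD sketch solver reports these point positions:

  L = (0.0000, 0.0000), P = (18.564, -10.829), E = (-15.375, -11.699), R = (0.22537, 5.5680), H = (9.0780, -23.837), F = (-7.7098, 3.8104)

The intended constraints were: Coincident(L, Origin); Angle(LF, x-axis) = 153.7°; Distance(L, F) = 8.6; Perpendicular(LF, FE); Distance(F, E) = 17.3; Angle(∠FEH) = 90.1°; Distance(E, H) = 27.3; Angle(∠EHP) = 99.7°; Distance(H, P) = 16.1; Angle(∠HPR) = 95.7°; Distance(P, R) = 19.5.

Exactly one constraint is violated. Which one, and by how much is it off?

Distance(P, R) = 19.5 — off by 5.10.

L = (0.00, 0.00) ✓; LF at 153.7° ✓; |LF| = 8.600 ✓; ∠(LF, FE) = 90.00° ✓; |FE| = 17.30 ✓; ∠FEH = 90.10° ✓; |EH| = 27.30 ✓; ∠EHP = 99.70° ✓; |HP| = 16.10 ✓; ∠HPR = 95.70° ✓; |PR| = 24.60 ✗.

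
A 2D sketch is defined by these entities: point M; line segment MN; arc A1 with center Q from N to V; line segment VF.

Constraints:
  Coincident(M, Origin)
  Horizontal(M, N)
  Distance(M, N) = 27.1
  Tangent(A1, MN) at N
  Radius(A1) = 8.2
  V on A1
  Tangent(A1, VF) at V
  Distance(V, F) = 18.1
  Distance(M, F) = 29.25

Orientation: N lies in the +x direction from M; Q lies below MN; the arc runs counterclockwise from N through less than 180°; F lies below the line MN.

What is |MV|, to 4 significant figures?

20.19

M is at the origin; MN is horizontal with |MN| = 27.1 and N on the +x side, so N = (27.10, 0.000). The tangent condition forces QN to be normal to MN, so Q = N + (0, -8.2) = (27.10, -8.200). Since QV ⟂ VF (tangency), |QF| = √(8.2² + 18.1²) = 19.87 regardless of where V sits on A1. So F lies on both circle(M, 29.25) and circle(Q, 19.87); the below-MN intersection is F = (15.85, -24.58). V is the foot of the tangent from F: V = (19.03, -6.762).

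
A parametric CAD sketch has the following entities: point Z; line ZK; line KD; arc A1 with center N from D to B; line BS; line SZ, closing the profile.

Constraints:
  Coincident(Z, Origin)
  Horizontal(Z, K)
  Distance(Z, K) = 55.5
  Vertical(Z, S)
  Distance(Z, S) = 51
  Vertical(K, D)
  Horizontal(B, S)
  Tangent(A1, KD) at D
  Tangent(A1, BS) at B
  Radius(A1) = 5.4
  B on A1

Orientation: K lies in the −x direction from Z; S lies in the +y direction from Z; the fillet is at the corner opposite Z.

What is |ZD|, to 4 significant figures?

71.83

Z is at the origin; Z and K share the same y with |ZK| = 55.5 and K on the −x side, so K = (-55.50, 0.000). ZS is vertical with |ZS| = 51.0 and S on the +y side, so S = (0.000, 51.00). The virtual corner opposite Z is at (-55.50, 51.00). A1 meets KD tangentially, so ND is at right angles to KD and tangency of A1 to BS means the radius NB is perpendicular to BS, with radius 5.4, so the center N sits 5.4 in from both sides at N = (-50.10, 45.60). That places the tangent points at D = (-55.50, 45.60) on KD and B = (-50.10, 51.00) on BS. Then |ZD| = |D − Z| = 71.83.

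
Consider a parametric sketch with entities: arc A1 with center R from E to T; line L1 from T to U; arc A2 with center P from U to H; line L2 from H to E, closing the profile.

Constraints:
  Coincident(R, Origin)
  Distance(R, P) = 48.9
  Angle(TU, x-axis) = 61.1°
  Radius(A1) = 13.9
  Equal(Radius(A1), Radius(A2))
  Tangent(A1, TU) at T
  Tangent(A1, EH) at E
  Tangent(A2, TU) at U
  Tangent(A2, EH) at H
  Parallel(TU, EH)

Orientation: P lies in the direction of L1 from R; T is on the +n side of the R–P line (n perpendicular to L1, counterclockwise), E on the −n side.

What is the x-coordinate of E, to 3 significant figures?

12.2

The slot axis is L1's direction at 61.1°, so u = (cos 61.1°, sin 61.1°) = (0.483, 0.875) and n = (−sin 61.1°, cos 61.1°) = (-0.875, 0.483). R is at the origin and P lies 48.9 along u from R, so P = 48.9·u = (23.6, 42.8). Tangency of A1 to both parallel lines with radius 13.9 puts T and E at R ± 13.9·n: T = (-12.2, 6.72), E = (12.2, -6.72). So E.x = 12.2.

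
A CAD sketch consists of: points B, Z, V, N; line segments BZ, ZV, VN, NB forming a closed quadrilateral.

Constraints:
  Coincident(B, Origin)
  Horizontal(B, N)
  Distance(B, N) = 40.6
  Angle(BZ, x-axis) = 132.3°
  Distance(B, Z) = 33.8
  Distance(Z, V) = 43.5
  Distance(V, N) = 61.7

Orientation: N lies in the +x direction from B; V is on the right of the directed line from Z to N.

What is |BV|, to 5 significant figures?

25.885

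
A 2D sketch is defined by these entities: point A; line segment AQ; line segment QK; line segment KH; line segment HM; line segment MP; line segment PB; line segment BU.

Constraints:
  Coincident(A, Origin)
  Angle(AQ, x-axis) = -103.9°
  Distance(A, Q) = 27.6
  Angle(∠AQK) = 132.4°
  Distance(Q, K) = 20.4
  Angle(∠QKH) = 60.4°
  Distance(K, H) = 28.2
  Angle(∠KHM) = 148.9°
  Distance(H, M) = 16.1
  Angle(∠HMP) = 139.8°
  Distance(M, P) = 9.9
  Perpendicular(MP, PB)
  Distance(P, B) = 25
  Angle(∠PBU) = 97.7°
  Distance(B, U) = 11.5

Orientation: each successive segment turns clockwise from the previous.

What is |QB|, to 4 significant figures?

13.91

A is at the origin; AQ runs at -103.9° with length 27.6, so Q = (-6.630, -26.79). ∠AQK = 132.4° gives QK at -151.5° from the x-axis; with |QK| = 20.4, K = (-24.56, -36.53). ∠QKH = 60.4° gives KH at 88.90° from the x-axis; with |KH| = 28.2, H = (-24.02, -8.331). ∠KHM = 148.9° gives HM at 57.80° from the x-axis; with |HM| = 16.1, M = (-15.44, 5.293). ∠HMP = 139.8° gives MP at 17.60° from the x-axis; with |MP| = 9.9, P = (-6.001, 8.286). The perpendicularity gives PB at right angles to MP, so PB runs at -72.40°; with |PB| = 25.0, B = (1.558, -15.54). Then |QB| = |B − Q| = 13.91.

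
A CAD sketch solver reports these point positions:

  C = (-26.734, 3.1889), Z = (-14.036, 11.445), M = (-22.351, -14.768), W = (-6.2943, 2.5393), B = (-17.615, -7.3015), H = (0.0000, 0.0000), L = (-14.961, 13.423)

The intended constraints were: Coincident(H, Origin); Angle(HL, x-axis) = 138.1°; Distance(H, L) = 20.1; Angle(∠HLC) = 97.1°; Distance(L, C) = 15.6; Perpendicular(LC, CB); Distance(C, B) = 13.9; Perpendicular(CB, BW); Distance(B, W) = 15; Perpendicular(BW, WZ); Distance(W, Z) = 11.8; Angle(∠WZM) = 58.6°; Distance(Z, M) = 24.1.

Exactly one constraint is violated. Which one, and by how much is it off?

Distance(Z, M) = 24.1 — off by 3.40.

H = (0.00, 0.00) ✓; HL at 138.1° ✓; |HL| = 20.10 ✓; ∠HLC = 97.10° ✓; |LC| = 15.60 ✓; ∠(LC, CB) = 90.00° ✓; |CB| = 13.90 ✓; ∠(CB, BW) = 90.00° ✓; |BW| = 15.00 ✓; ∠(BW, WZ) = 90.00° ✓; |WZ| = 11.80 ✓; ∠WZM = 58.60° ✓; |ZM| = 27.50 ✗.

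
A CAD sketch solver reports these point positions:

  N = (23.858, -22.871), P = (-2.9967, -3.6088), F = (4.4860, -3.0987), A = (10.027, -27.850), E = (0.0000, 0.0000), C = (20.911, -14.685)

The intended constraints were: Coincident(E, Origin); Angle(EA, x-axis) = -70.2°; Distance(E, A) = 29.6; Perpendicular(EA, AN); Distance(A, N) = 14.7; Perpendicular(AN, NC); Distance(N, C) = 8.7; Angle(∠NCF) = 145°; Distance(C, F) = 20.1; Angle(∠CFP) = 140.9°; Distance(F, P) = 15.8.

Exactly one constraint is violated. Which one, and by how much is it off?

Distance(F, P) = 15.8 — off by 8.30.

E = (0.00, 0.00) ✓; EA at -70.20° ✓; |EA| = 29.60 ✓; ∠(EA, AN) = 90.00° ✓; |AN| = 14.70 ✓; ∠(AN, NC) = 90.00° ✓; |NC| = 8.700 ✓; ∠NCF = 145.0° ✓; |CF| = 20.10 ✓; ∠CFP = 140.9° ✓; |FP| = 7.500 ✗.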